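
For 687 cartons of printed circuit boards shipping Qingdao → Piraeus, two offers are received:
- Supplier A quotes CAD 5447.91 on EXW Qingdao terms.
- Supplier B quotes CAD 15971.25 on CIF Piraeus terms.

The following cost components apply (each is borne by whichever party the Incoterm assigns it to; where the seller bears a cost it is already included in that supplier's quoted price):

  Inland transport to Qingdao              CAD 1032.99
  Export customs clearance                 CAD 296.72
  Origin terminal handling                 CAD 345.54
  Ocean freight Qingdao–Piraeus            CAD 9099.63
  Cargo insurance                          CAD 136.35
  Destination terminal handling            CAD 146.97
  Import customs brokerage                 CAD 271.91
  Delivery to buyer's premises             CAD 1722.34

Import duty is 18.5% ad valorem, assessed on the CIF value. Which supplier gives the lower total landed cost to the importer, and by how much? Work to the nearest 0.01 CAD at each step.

Supplier B is cheaper by CAD 459.65

Supplier A (EXW):
CIF value = EXW price + inland to port + export clearance + origin terminal + freight + insurance = 5447.91 + 1032.99 + 296.72 + 345.54 + 9099.63 + 136.35 = 16359.14
Import duty = 16359.14 × 18.5% = 3026.44
Buyer bears (A): 1032.99 + 296.72 + 345.54 + 9099.63 + 136.35 + 146.97 + 271.91 + 1722.34 = 13052.45
Landed cost (A) = invoice 5447.91 + 13052.45 + duty 3026.44 = 21526.80
Supplier B (CIF):
The CIF price already equals the CIF value: 15971.25
Import duty = 15971.25 × 18.5% = 2954.68
Buyer bears (B): 146.97 + 271.91 + 1722.34 = 2141.22
Landed cost (B) = invoice 15971.25 + 2141.22 + duty 2954.68 = 21067.15
Difference = |21526.80 − 21067.15| = 459.65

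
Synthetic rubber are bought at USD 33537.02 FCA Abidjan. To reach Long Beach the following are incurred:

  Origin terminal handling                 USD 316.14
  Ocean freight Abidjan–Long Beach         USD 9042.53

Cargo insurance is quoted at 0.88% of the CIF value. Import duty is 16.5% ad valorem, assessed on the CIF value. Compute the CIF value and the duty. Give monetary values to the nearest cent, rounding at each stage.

Let C be the CIF value. C = FCA price + pre-shipment costs + freight + 0.88% × C
C − 0.88% × C = 33537.02 + 316.14 + 9042.53
0.9912 × C = 42895.69
C = 42895.69 / 0.9912 = 43276.52
Insurance premium = 0.88% × 43276.52 = 380.83
Import duty = 43276.52 × 16.5% = 7140.63

CIF value: USD 43276.52; import duty: USD 7140.63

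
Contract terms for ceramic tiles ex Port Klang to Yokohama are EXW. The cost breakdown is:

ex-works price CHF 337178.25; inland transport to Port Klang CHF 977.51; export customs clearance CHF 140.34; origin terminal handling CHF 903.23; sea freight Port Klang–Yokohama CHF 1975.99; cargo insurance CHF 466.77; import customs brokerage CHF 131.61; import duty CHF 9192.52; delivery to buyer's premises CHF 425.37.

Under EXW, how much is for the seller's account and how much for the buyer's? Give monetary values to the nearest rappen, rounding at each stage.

EXW: the seller makes goods available at their premises; the buyer bears all onward costs.
Seller's account: goods 337178.25 = 337178.25
Buyer's account: inland to port 977.51 + export clearance 140.34 + origin terminal 903.23 + freight 1975.99 + insurance 466.77 + brokerage 131.61 + duty 9192.52 + delivery 425.37 = 14213.34

Seller: CHF 337178.25; buyer: CHF 14213.34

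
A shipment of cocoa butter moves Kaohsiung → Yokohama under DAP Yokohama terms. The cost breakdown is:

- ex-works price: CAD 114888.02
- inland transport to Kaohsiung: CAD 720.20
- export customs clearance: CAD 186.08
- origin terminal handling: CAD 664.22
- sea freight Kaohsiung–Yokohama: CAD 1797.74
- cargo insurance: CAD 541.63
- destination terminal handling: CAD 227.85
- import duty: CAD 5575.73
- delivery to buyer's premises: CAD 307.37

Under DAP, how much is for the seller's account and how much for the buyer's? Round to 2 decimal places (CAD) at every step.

Seller: CAD 119333.11; buyer: CAD 5575.73

DAP: the seller bears all costs to the named destination except import duty and clearance.
Seller's account: goods 114888.02 + inland to port 720.20 + export clearance 186.08 + origin terminal 664.22 + freight 1797.74 + insurance 541.63 + destination terminal 227.85 + delivery 307.37 = 119333.11
Buyer's account: duty 5575.73 = 5575.73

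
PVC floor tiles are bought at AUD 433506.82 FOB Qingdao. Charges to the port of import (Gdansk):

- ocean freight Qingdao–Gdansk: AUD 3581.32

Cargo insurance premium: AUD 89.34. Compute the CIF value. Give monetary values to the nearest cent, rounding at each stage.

CIF = FOB price + freight + insurance
CIF = 433506.82 + 3581.32 + 89.34 = 437177.48

CIF value: AUD 437177.48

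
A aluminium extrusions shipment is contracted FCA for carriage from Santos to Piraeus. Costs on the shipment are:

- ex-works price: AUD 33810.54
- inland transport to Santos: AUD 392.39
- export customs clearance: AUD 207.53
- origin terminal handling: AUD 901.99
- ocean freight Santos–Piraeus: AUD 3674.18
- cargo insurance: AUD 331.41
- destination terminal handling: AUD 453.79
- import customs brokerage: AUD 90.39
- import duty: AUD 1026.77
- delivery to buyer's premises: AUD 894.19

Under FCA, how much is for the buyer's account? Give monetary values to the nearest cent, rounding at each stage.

FCA: the seller delivers export-cleared goods to the carrier; the buyer bears costs from that point.
Seller's account: goods 33810.54 + inland to port 392.39 + export clearance 207.53 = 34410.46
Buyer's account: origin terminal 901.99 + freight 3674.18 + insurance 331.41 + destination terminal 453.79 + brokerage 90.39 + duty 1026.77 + delivery 894.19 = 7372.72

Buyer's account: AUD 7372.72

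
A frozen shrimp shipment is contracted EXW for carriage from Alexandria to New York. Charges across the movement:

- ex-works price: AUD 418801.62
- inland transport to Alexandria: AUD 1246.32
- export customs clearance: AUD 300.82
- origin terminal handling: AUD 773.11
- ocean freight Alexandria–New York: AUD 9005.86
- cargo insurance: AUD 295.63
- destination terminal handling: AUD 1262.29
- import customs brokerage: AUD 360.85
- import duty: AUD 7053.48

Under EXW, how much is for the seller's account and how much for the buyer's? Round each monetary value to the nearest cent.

EXW: the seller makes goods available at their premises; the buyer bears all onward costs.
Seller's account: goods 418801.62 = 418801.62
Buyer's account: inland to port 1246.32 + export clearance 300.82 + origin terminal 773.11 + freight 9005.86 + insurance 295.63 + destination terminal 1262.29 + brokerage 360.85 + duty 7053.48 = 20298.36

Seller: AUD 418801.62; buyer: AUD 20298.36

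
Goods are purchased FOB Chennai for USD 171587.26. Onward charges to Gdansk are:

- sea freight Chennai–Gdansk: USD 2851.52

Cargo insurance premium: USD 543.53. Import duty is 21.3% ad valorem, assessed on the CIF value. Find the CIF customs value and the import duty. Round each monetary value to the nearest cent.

CIF value: USD 174982.31; import duty: USD 37271.23

CIF = FOB price + freight + insurance
CIF = 171587.26 + 2851.52 + 543.53 = 174982.31
Import duty = 174982.31 × 21.3% = 37271.23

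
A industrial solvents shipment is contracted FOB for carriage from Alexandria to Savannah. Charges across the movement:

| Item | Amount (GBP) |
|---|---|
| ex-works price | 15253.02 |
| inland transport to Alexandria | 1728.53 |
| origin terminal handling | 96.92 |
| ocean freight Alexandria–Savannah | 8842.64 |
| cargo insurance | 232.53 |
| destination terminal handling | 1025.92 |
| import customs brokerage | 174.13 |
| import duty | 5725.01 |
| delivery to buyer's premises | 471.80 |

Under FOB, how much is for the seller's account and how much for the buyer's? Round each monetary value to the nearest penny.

FOB: the seller bears costs until goods are on board at the origin port; the buyer bears freight, insurance and all costs thereafter.
Seller's account: goods 15253.02 + inland to port 1728.53 + origin terminal 96.92 = 17078.47
Buyer's account: freight 8842.64 + insurance 232.53 + destination terminal 1025.92 + brokerage 174.13 + duty 5725.01 + delivery 471.80 = 16472.03

Seller: GBP 17078.47; buyer: GBP 16472.03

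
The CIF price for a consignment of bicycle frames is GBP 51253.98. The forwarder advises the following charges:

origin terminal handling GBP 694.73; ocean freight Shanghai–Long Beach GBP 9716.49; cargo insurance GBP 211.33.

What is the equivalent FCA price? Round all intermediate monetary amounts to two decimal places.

FCA price: GBP 40631.43

From CIF to FCA, the seller no longer bears: origin terminal, freight, insurance.
FCA price = 51253.98 − 694.73 − 9716.49 − 211.33 = 40631.43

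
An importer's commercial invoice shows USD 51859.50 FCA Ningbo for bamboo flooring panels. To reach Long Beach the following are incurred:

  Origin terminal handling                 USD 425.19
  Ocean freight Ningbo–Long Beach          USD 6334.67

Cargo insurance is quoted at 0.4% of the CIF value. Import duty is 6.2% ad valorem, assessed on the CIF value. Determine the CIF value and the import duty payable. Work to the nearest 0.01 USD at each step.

CIF value: USD 58854.78; import duty: USD 3649.00

Let C be the CIF value. C = FCA price + pre-shipment costs + freight + 0.4% × C
C − 0.4% × C = 51859.50 + 425.19 + 6334.67
0.996 × C = 58619.36
C = 58619.36 / 0.996 = 58854.78
Insurance premium = 0.4% × 58854.78 = 235.42
Import duty = 58854.78 × 6.2% = 3649.00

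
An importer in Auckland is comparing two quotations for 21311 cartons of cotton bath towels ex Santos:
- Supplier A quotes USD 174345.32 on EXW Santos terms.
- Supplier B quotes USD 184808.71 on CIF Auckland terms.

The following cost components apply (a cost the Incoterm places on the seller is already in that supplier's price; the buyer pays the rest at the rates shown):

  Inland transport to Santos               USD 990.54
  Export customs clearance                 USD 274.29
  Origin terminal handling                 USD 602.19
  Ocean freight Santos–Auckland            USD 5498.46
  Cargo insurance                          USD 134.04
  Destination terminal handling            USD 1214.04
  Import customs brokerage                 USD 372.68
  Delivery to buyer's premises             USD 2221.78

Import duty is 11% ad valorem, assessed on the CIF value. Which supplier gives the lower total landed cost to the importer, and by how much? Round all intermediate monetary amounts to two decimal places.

Supplier A is cheaper by USD 3289.90

Supplier A (EXW):
CIF value = EXW price + inland to port + export clearance + origin terminal + freight + insurance = 174345.32 + 990.54 + 274.29 + 602.19 + 5498.46 + 134.04 = 181844.84
Import duty = 181844.84 × 11% = 20002.93
Buyer bears (A): 990.54 + 274.29 + 602.19 + 5498.46 + 134.04 + 1214.04 + 372.68 + 2221.78 = 11308.02
Landed cost (A) = invoice 174345.32 + 11308.02 + duty 20002.93 = 205656.27
Supplier B (CIF):
The CIF price already equals the CIF value: 184808.71
Import duty = 184808.71 × 11% = 20328.96
Buyer bears (B): 1214.04 + 372.68 + 2221.78 = 3808.50
Landed cost (B) = invoice 184808.71 + 3808.50 + duty 20328.96 = 208946.17
Difference = |205656.27 − 208946.17| = 3289.90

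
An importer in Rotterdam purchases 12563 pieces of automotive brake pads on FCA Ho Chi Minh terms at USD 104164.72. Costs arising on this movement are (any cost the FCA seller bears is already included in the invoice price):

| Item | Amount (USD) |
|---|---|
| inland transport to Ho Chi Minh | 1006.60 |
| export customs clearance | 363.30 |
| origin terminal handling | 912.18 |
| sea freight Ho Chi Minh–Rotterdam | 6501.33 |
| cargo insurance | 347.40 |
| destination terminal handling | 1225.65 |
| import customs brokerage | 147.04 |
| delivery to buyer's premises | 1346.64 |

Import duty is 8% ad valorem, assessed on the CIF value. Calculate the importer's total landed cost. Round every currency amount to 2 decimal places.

FCA: the seller delivers export-cleared goods to the carrier; the buyer bears costs from that point.
Already in the invoice (seller's account under FCA): inland to port, export clearance — exclude.
CIF value = FCA price + origin terminal + freight + insurance = 104164.72 + 912.18 + 6501.33 + 347.40 = 111925.63
Import duty = 111925.63 × 8% = 8954.05
Buyer bears: origin terminal 912.18 + freight 6501.33 + insurance 347.40 + destination terminal 1225.65 + brokerage 147.04 + delivery 1346.64 + duty 8954.05 = 19434.29
Landed cost = invoice 104164.72 + 19434.29 = 123599.01

Total landed cost: USD 123599.01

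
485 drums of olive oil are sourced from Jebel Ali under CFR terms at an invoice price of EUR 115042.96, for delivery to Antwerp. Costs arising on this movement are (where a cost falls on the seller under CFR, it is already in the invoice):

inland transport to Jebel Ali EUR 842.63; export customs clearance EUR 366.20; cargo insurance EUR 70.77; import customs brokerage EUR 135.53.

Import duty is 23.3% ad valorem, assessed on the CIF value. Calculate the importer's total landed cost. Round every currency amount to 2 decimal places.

CFR: the seller pays costs through ocean freight to the destination port, but not insurance.
Already in the invoice (seller's account under CFR): inland to port, export clearance — exclude.
CIF value = CFR price + insurance = 115042.96 + 70.77 = 115113.73
Import duty = 115113.73 × 23.3% = 26821.50
Buyer bears: insurance 70.77 + brokerage 135.53 + duty 26821.50 = 27027.80
Landed cost = invoice 115042.96 + 27027.80 = 142070.76

Total landed cost: EUR 142070.76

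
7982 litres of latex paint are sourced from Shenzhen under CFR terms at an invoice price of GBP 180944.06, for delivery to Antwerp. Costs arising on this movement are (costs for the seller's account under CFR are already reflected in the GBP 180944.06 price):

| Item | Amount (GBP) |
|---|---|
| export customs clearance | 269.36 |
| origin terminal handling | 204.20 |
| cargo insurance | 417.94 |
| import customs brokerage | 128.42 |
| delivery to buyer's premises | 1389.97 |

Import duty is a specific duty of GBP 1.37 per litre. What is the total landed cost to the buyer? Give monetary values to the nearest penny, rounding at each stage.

CFR: the seller pays costs through ocean freight to the destination port, but not insurance.
Already in the invoice (seller's account under CFR): export clearance, origin terminal — exclude.
CIF value = CFR price + insurance = 180944.06 + 417.94 = 181362.00
Import duty = 7982 × 1.37 = 10935.34
Buyer bears: insurance 417.94 + brokerage 128.42 + delivery 1389.97 + duty 10935.34 = 12871.67
Landed cost = invoice 180944.06 + 12871.67 = 193815.73

Total landed cost: GBP 193815.73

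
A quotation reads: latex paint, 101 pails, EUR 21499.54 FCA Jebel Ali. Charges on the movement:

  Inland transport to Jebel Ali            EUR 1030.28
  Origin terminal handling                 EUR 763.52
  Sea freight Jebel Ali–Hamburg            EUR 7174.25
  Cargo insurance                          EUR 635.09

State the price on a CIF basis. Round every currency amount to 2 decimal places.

Not relevant to the conversion: inland to port — on the seller under both FCA and CIF; already in the FCA price and stays in the CIF price.
From FCA to CIF, the seller additionally bears: origin terminal, freight, insurance.
CIF price = 21499.54 + 763.52 + 7174.25 + 635.09 = 30072.40

CIF price: EUR 30072.40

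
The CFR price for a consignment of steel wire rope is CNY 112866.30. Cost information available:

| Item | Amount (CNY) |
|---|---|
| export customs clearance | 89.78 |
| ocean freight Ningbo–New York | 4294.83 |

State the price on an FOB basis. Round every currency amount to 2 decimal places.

Not relevant to the conversion: export clearance — on the seller under both CFR and FOB; already in the CFR price and stays in the FOB price.
From CFR to FOB, the seller no longer bears: freight.
FOB price = 112866.30 − 4294.83 = 108571.47

FOB price: CNY 108571.47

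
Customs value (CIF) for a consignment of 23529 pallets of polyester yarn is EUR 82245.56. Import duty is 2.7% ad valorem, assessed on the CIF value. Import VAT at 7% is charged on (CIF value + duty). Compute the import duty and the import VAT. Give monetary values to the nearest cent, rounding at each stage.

Import duty = 82245.56 × 2.7% = 2220.63
VAT base = CIF + duty = 82245.56 + 2220.63 = 84466.19
Import VAT = 84466.19 × 7% = 5912.63

Import duty: EUR 2220.63; import VAT: EUR 5912.63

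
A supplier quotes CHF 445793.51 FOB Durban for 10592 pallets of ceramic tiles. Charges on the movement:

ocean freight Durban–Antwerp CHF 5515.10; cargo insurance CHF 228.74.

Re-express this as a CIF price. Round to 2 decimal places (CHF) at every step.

From FOB to CIF, the seller additionally bears: freight, insurance.
CIF price = 445793.51 + 5515.10 + 228.74 = 451537.35

CIF price: CHF 451537.35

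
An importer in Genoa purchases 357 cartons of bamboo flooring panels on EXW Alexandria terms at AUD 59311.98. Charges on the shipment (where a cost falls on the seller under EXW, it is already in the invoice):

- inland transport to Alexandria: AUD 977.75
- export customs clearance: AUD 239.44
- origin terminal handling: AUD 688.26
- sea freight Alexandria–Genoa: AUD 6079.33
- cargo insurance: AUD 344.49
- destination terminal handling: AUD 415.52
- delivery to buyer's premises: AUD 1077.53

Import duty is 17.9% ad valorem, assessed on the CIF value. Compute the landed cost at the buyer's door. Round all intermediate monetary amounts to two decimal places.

EXW: the seller makes goods available at their premises; the buyer bears all onward costs.
CIF value = EXW price + inland to port + export clearance + origin terminal + freight + insurance = 59311.98 + 977.75 + 239.44 + 688.26 + 6079.33 + 344.49 = 67641.25
Import duty = 67641.25 × 17.9% = 12107.78
Buyer bears: inland to port 977.75 + export clearance 239.44 + origin terminal 688.26 + freight 6079.33 + insurance 344.49 + destination terminal 415.52 + delivery 1077.53 + duty 12107.78 = 21930.10
Landed cost = invoice 59311.98 + 21930.10 = 81242.08

Total landed cost: AUD 81242.08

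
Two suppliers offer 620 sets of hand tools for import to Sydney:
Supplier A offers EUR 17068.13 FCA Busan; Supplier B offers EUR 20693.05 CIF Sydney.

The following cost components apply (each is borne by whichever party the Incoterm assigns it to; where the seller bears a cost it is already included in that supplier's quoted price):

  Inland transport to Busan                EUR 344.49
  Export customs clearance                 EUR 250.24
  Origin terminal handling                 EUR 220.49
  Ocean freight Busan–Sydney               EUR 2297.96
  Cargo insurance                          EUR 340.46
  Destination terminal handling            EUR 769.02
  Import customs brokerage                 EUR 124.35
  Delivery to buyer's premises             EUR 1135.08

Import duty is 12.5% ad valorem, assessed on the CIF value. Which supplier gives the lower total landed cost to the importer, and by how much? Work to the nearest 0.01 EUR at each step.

Supplier A is cheaper by EUR 861.76

Supplier A (FCA):
CIF value = FCA price + origin terminal + freight + insurance = 17068.13 + 220.49 + 2297.96 + 340.46 = 19927.04
Import duty = 19927.04 × 12.5% = 2490.88
Buyer bears (A): 220.49 + 2297.96 + 340.46 + 769.02 + 124.35 + 1135.08 = 4887.36
Landed cost (A) = invoice 17068.13 + 4887.36 + duty 2490.88 = 24446.37
Supplier B (CIF):
The CIF price already equals the CIF value: 20693.05
Import duty = 20693.05 × 12.5% = 2586.63
Buyer bears (B): 769.02 + 124.35 + 1135.08 = 2028.45
Landed cost (B) = invoice 20693.05 + 2028.45 + duty 2586.63 = 25308.13
Difference = |24446.37 − 25308.13| = 861.76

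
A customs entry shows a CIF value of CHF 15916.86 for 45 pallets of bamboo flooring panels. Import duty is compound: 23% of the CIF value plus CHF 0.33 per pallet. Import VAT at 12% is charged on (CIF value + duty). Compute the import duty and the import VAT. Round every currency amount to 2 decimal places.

Ad valorem component: 15916.86 × 23% = 3660.88
Specific component: 45 × 0.33 = 14.85
Import duty = 3660.88 + 14.85 = 3675.73
VAT base = CIF + duty = 15916.86 + 3675.73 = 19592.59
Import VAT = 19592.59 × 12% = 2351.11

Import duty: CHF 3675.73; import VAT: CHF 2351.11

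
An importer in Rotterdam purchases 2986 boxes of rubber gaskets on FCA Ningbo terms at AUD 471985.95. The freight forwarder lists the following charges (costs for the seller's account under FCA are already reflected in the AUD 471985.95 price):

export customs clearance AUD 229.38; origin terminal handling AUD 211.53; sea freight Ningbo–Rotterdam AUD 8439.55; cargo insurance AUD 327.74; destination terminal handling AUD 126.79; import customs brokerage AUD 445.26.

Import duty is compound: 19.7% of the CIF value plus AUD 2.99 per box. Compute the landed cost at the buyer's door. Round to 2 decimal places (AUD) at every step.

FCA: the seller delivers export-cleared goods to the carrier; the buyer bears costs from that point.
Already in the invoice (seller's account under FCA): export clearance — exclude.
CIF value = FCA price + origin terminal + freight + insurance = 471985.95 + 211.53 + 8439.55 + 327.74 = 480964.77
Ad valorem component: 480964.77 × 19.7% = 94750.06
Specific component: 2986 × 2.99 = 8928.14
Import duty = 94750.06 + 8928.14 = 103678.20
Buyer bears: origin terminal 211.53 + freight 8439.55 + insurance 327.74 + destination terminal 126.79 + brokerage 445.26 + duty 103678.20 = 113229.07
Landed cost = invoice 471985.95 + 113229.07 = 585215.02

Total landed cost: AUD 585215.02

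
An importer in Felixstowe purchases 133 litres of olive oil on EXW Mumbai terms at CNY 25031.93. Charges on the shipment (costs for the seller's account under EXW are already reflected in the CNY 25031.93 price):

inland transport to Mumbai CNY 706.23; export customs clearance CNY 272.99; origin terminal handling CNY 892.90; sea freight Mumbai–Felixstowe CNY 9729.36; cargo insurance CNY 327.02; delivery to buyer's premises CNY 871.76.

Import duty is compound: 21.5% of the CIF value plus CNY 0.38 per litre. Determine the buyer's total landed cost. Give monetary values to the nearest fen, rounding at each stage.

Total landed cost: CNY 45829.22

EXW: the seller makes goods available at their premises; the buyer bears all onward costs.
CIF value = EXW price + inland to port + export clearance + origin terminal + freight + insurance = 25031.93 + 706.23 + 272.99 + 892.90 + 9729.36 + 327.02 = 36960.43
Ad valorem component: 36960.43 × 21.5% = 7946.49
Specific component: 133 × 0.38 = 50.54
Import duty = 7946.49 + 50.54 = 7997.03
Buyer bears: inland to port 706.23 + export clearance 272.99 + origin terminal 892.90 + freight 9729.36 + insurance 327.02 + delivery 871.76 + duty 7997.03 = 20797.29
Landed cost = invoice 25031.93 + 20797.29 = 45829.22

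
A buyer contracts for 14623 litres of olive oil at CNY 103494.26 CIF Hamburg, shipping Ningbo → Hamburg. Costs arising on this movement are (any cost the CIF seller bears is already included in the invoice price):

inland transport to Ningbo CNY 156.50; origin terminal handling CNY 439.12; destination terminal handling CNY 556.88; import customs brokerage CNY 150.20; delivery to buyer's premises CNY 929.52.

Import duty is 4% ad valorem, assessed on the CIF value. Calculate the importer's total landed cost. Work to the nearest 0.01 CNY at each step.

CIF: the seller pays costs through ocean freight and marine insurance to the destination port.
Already in the invoice (seller's account under CIF): inland to port, origin terminal — exclude.
The CIF price already equals the CIF value: 103494.26
Import duty = 103494.26 × 4% = 4139.77
Buyer bears: destination terminal 556.88 + brokerage 150.20 + delivery 929.52 + duty 4139.77 = 5776.37
Landed cost = invoice 103494.26 + 5776.37 = 109270.63

Total landed cost: CNY 109270.63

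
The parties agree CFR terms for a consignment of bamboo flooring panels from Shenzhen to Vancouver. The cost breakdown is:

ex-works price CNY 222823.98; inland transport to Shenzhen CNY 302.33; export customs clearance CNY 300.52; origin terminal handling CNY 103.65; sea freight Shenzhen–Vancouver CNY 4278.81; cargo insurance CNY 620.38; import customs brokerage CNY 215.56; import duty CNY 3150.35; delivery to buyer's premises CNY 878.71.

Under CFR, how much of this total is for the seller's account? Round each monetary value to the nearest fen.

Seller's account: CNY 227809.29

CFR: the seller pays costs through ocean freight to the destination port, but not insurance.
Seller's account: goods 222823.98 + inland to port 302.33 + export clearance 300.52 + origin terminal 103.65 + freight 4278.81 = 227809.29
Buyer's account: insurance 620.38 + brokerage 215.56 + duty 3150.35 + delivery 878.71 = 4865.00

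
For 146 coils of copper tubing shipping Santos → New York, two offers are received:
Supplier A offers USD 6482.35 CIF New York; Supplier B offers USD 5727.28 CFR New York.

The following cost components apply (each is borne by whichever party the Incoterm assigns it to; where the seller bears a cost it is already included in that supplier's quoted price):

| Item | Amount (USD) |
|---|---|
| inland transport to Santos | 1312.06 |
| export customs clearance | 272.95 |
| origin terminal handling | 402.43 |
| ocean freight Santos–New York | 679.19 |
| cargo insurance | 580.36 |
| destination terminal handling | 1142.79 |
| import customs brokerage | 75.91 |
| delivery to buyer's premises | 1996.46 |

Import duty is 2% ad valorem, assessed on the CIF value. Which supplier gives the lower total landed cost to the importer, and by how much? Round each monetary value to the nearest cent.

Supplier A (CIF):
The CIF price already equals the CIF value: 6482.35
Import duty = 6482.35 × 2% = 129.65
Buyer bears (A): 1142.79 + 75.91 + 1996.46 = 3215.16
Landed cost (A) = invoice 6482.35 + 3215.16 + duty 129.65 = 9827.16
Supplier B (CFR):
CIF value = CFR price + insurance = 5727.28 + 580.36 = 6307.64
Import duty = 6307.64 × 2% = 126.15
Buyer bears (B): 580.36 + 1142.79 + 75.91 + 1996.46 = 3795.52
Landed cost (B) = invoice 5727.28 + 3795.52 + duty 126.15 = 9648.95
Difference = |9827.16 − 9648.95| = 178.21

Supplier B is cheaper by USD 178.21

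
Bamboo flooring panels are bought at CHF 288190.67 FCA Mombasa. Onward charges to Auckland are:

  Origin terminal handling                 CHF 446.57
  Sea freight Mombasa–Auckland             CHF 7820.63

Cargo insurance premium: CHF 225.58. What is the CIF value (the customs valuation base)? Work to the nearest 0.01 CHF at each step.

CIF value: CHF 296683.45

CIF = FCA price + pre-shipment costs + freight + insurance
CIF = 288190.67 + 446.57 + 7820.63 + 225.58 = 296683.45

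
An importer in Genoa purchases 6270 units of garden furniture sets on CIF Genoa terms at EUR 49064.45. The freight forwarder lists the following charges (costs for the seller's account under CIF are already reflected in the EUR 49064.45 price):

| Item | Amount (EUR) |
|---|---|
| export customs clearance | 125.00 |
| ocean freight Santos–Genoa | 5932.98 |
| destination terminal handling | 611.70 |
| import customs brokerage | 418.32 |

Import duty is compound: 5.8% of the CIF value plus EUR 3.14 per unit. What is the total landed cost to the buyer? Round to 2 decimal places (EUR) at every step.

CIF: the seller pays costs through ocean freight and marine insurance to the destination port.
Already in the invoice (seller's account under CIF): export clearance, freight — exclude.
The CIF price already equals the CIF value: 49064.45
Ad valorem component: 49064.45 × 5.8% = 2845.74
Specific component: 6270 × 3.14 = 19687.80
Import duty = 2845.74 + 19687.80 = 22533.54
Buyer bears: destination terminal 611.70 + brokerage 418.32 + duty 22533.54 = 23563.56
Landed cost = invoice 49064.45 + 23563.56 = 72628.01

Total landed cost: EUR 72628.01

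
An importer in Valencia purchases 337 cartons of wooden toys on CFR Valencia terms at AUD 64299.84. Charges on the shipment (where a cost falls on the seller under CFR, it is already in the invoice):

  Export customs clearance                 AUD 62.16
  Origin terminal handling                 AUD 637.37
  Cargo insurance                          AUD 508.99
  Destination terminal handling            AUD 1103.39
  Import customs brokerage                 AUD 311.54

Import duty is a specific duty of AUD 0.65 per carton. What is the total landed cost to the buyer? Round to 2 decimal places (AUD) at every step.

CFR: the seller pays costs through ocean freight to the destination port, but not insurance.
Already in the invoice (seller's account under CFR): export clearance, origin terminal — exclude.
CIF value = CFR price + insurance = 64299.84 + 508.99 = 64808.83
Import duty = 337 × 0.65 = 219.05
Buyer bears: insurance 508.99 + destination terminal 1103.39 + brokerage 311.54 + duty 219.05 = 2142.97
Landed cost = invoice 64299.84 + 2142.97 = 66442.81

Total landed cost: AUD 66442.81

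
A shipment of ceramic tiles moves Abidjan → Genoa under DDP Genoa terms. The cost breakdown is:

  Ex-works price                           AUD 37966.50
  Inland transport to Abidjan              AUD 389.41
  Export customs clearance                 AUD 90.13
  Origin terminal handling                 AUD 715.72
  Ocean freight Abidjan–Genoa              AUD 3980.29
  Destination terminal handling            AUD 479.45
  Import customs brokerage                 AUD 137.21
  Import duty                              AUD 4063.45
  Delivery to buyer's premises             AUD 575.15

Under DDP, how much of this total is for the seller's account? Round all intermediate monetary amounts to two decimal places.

DDP: the seller bears all costs including import duty.
Seller's account: goods 37966.50 + inland to port 389.41 + export clearance 90.13 + origin terminal 715.72 + freight 3980.29 + destination terminal 479.45 + brokerage 137.21 + duty 4063.45 + delivery 575.15 = 48397.31
Buyer's account: 0.00

Seller's account: AUD 48397.31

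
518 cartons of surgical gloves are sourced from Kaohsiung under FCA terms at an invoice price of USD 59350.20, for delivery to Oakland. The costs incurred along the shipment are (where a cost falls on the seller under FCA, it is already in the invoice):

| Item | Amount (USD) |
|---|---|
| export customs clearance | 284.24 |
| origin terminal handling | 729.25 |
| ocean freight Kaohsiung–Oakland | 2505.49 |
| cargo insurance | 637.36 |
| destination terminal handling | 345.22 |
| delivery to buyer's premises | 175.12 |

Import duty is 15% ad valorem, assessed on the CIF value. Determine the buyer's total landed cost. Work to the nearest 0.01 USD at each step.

FCA: the seller delivers export-cleared goods to the carrier; the buyer bears costs from that point.
Already in the invoice (seller's account under FCA): export clearance — exclude.
CIF value = FCA price + origin terminal + freight + insurance = 59350.20 + 729.25 + 2505.49 + 637.36 = 63222.30
Import duty = 63222.30 × 15% = 9483.35
Buyer bears: origin terminal 729.25 + freight 2505.49 + insurance 637.36 + destination terminal 345.22 + delivery 175.12 + duty 9483.35 = 13875.79
Landed cost = invoice 59350.20 + 13875.79 = 73225.99

Total landed cost: USD 73225.99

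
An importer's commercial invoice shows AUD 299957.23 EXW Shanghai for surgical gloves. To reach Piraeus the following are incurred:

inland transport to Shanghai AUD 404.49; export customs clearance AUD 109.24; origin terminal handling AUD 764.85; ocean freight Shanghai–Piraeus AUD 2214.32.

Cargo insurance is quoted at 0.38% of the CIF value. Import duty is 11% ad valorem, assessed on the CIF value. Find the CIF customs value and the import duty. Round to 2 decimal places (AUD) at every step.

Let C be the CIF value. C = EXW price + pre-shipment costs + freight + 0.38% × C
C − 0.38% × C = 299957.23 + 404.49 + 109.24 + 764.85 + 2214.32
0.9962 × C = 303450.13
C = 303450.13 / 0.9962 = 304607.64
Insurance premium = 0.38% × 304607.64 = 1157.51
Import duty = 304607.64 × 11% = 33506.84

CIF value: AUD 304607.64; import duty: AUD 33506.84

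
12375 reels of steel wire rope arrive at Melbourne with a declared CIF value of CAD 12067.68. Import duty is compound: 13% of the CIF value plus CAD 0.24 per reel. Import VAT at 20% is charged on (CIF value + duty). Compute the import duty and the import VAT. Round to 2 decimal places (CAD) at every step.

Ad valorem component: 12067.68 × 13% = 1568.80
Specific component: 12375 × 0.24 = 2970.00
Import duty = 1568.80 + 2970.00 = 4538.80
VAT base = CIF + duty = 12067.68 + 4538.80 = 16606.48
Import VAT = 16606.48 × 20% = 3321.30

Import duty: CAD 4538.80; import VAT: CAD 3321.30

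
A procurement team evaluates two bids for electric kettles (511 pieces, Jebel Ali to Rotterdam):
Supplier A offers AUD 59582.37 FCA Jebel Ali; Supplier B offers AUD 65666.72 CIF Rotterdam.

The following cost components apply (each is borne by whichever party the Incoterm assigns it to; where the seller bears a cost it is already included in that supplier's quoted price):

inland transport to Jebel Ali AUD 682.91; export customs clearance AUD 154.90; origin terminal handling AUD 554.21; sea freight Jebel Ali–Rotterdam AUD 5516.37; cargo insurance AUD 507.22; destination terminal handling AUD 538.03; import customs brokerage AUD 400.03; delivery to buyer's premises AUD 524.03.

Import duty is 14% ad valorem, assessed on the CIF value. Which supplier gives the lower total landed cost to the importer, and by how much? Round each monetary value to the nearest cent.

Supplier B is cheaper by AUD 562.53

Supplier A (FCA):
CIF value = FCA price + origin terminal + freight + insurance = 59582.37 + 554.21 + 5516.37 + 507.22 = 66160.17
Import duty = 66160.17 × 14% = 9262.42
Buyer bears (A): 554.21 + 5516.37 + 507.22 + 538.03 + 400.03 + 524.03 = 8039.89
Landed cost (A) = invoice 59582.37 + 8039.89 + duty 9262.42 = 76884.68
Supplier B (CIF):
The CIF price already equals the CIF value: 65666.72
Import duty = 65666.72 × 14% = 9193.34
Buyer bears (B): 538.03 + 400.03 + 524.03 = 1462.09
Landed cost (B) = invoice 65666.72 + 1462.09 + duty 9193.34 = 76322.15
Difference = |76884.68 − 76322.15| = 562.53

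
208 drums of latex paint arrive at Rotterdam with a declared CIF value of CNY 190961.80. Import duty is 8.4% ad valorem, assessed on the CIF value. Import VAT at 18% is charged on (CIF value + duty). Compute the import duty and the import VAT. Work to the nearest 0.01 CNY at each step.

Import duty = 190961.80 × 8.4% = 16040.79
VAT base = CIF + duty = 190961.80 + 16040.79 = 207002.59
Import VAT = 207002.59 × 18% = 37260.47

Import duty: CNY 16040.79; import VAT: CNY 37260.47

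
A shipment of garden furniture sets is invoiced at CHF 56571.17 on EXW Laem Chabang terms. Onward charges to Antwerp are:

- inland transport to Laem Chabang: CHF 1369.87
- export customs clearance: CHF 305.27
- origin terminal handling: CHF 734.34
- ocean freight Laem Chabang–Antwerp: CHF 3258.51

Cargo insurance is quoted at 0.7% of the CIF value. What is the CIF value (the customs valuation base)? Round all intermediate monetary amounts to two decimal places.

CIF value: CHF 62677.91

Let C be the CIF value. C = EXW price + pre-shipment costs + freight + 0.7% × C
C − 0.7% × C = 56571.17 + 1369.87 + 305.27 + 734.34 + 3258.51
0.993 × C = 62239.16
C = 62239.16 / 0.993 = 62677.91
Insurance premium = 0.7% × 62677.91 = 438.75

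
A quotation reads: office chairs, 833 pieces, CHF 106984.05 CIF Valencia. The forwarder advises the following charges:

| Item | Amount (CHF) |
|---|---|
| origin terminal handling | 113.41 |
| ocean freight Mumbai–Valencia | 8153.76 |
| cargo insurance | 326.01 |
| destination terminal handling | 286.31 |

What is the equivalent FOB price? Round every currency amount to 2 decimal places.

Not relevant to the conversion: origin terminal — on the seller under both CIF and FOB; already in the CIF price and stays in the FOB price. destination terminal — on the buyer under both terms; not part of either seller's price.
From CIF to FOB, the seller no longer bears: freight, insurance.
FOB price = 106984.05 − 8153.76 − 326.01 = 98504.28

FOB price: CHF 98504.28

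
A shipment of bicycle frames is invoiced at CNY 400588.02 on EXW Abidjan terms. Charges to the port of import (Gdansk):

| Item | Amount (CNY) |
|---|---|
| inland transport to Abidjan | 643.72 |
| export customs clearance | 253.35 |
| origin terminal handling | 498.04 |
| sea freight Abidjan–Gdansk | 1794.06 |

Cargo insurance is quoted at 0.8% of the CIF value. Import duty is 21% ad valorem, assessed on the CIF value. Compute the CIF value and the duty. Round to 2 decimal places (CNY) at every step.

CIF value: CNY 407033.46; import duty: CNY 85477.03

Let C be the CIF value. C = EXW price + pre-shipment costs + freight + 0.8% × C
C − 0.8% × C = 400588.02 + 643.72 + 253.35 + 498.04 + 1794.06
0.992 × C = 403777.19
C = 403777.19 / 0.992 = 407033.46
Insurance premium = 0.8% × 407033.46 = 3256.27
Import duty = 407033.46 × 21% = 85477.03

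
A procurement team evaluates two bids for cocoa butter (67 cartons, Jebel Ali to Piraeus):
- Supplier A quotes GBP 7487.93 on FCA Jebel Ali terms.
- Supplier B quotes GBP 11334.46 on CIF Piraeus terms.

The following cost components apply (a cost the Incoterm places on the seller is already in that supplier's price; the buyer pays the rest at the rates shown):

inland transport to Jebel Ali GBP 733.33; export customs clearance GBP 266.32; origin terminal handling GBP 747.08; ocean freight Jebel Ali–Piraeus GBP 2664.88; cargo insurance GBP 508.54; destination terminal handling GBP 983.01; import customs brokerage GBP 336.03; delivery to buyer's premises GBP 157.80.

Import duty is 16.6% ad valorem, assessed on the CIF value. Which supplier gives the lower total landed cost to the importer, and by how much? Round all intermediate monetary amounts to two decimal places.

Supplier A (FCA):
CIF value = FCA price + origin terminal + freight + insurance = 7487.93 + 747.08 + 2664.88 + 508.54 = 11408.43
Import duty = 11408.43 × 16.6% = 1893.80
Buyer bears (A): 747.08 + 2664.88 + 508.54 + 983.01 + 336.03 + 157.80 = 5397.34
Landed cost (A) = invoice 7487.93 + 5397.34 + duty 1893.80 = 14779.07
Supplier B (CIF):
The CIF price already equals the CIF value: 11334.46
Import duty = 11334.46 × 16.6% = 1881.52
Buyer bears (B): 983.01 + 336.03 + 157.80 = 1476.84
Landed cost (B) = invoice 11334.46 + 1476.84 + duty 1881.52 = 14692.82
Difference = |14779.07 − 14692.82| = 86.25

Supplier B is cheaper by GBP 86.25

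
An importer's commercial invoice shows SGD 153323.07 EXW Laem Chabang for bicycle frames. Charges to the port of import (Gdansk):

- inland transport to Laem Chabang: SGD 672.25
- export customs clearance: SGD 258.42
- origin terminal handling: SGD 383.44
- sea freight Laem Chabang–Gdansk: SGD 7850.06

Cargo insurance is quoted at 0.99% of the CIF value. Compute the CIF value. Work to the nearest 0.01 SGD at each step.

Let C be the CIF value. C = EXW price + pre-shipment costs + freight + 0.99% × C
C − 0.99% × C = 153323.07 + 672.25 + 258.42 + 383.44 + 7850.06
0.9901 × C = 162487.24
C = 162487.24 / 0.9901 = 164111.95
Insurance premium = 0.99% × 164111.95 = 1624.71

CIF value: SGD 164111.95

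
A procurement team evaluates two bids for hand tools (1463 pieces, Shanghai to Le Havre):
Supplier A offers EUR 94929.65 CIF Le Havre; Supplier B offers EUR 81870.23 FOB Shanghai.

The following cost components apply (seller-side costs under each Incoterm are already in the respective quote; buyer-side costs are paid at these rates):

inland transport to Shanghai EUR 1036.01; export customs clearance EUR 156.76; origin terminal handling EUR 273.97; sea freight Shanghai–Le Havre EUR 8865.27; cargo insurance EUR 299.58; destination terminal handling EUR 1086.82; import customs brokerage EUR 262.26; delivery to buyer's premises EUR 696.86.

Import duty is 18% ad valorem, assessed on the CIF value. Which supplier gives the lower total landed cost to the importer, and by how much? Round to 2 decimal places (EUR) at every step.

Supplier A (CIF):
The CIF price already equals the CIF value: 94929.65
Import duty = 94929.65 × 18% = 17087.34
Buyer bears (A): 1086.82 + 262.26 + 696.86 = 2045.94
Landed cost (A) = invoice 94929.65 + 2045.94 + duty 17087.34 = 114062.93
Supplier B (FOB):
CIF value = FOB price + freight + insurance = 81870.23 + 8865.27 + 299.58 = 91035.08
Import duty = 91035.08 × 18% = 16386.31
Buyer bears (B): 8865.27 + 299.58 + 1086.82 + 262.26 + 696.86 = 11210.79
Landed cost (B) = invoice 81870.23 + 11210.79 + duty 16386.31 = 109467.33
Difference = |114062.93 − 109467.33| = 4595.60

Supplier B is cheaper by EUR 4595.60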